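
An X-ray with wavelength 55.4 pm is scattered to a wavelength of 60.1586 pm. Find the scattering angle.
164.00°

First find the wavelength shift:
Δλ = λ' - λ = 60.1586 - 55.4 = 4.7586 pm

Using Δλ = λ_C(1 - cos θ), with λ_C = h/(m_e·c) ≈ 2.42631024 pm:
cos θ = 1 - Δλ/λ_C
cos θ = 1 - 4.7586/2.42631024
cos θ = -0.961250

θ = arccos(-0.961250)
θ = 164.00°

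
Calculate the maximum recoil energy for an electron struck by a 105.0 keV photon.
30.5826 keV

Maximum energy transfer occurs at θ = 180° (backscattering).

Initial photon: E₀ = 105.0 keV → λ₀ = 11.8080 pm

Maximum Compton shift (at 180°):
Δλ_max = 2λ_C = 2 × 2.4263 = 4.8526 pm

Final wavelength:
λ' = 11.8080 + 4.8526 = 16.6606 pm

Minimum photon energy (maximum energy to electron):
E'_min = hc/λ' = 74.4174 keV

Maximum electron kinetic energy:
K_max = E₀ - E'_min = 105.0000 - 74.4174 = 30.5826 keV

(Intermediate values are shown rounded; full precision is carried through to the final answer.)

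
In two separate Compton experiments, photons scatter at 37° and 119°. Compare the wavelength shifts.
119° produces the larger shift by a factor of 7.374

Calculate both shifts using Δλ = λ_C(1 - cos θ):

For θ₁ = 37°:
Δλ₁ = 2.4263 × (1 - cos(37°))
Δλ₁ = 2.4263 × 0.2014
Δλ₁ = 0.4886 pm

For θ₂ = 119°:
Δλ₂ = 2.4263 × (1 - cos(119°))
Δλ₂ = 2.4263 × 1.4848
Δλ₂ = 3.6026 pm

The 119° angle produces the larger shift.
Ratio: 3.6026/0.4886 = 7.374

(Intermediate values are shown rounded; full precision is carried through to the final answer.)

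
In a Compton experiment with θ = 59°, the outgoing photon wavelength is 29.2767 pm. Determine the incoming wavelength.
28.1000 pm

From λ' = λ + Δλ, we have λ = λ' - Δλ

First calculate the Compton shift:
Δλ = λ_C(1 - cos θ)
Δλ = 2.4263 × (1 - cos(59°))
Δλ = 2.4263 × 0.4850
Δλ = 1.1767 pm

Initial wavelength:
λ = λ' - Δλ
λ = 29.2767 - 1.1767
λ = 28.1000 pm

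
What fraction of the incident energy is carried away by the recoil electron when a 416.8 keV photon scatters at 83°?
0.4173 (or 41.73%)

Calculate initial and final photon energies:

Initial: E₀ = 416.8 keV → λ₀ = 2.9747 pm
Compton shift: Δλ = 2.1306 pm
Final wavelength: λ' = 5.1053 pm
Final energy: E' = 242.8545 keV

Fractional energy loss:
(E₀ - E')/E₀ = (416.8000 - 242.8545)/416.8000
= 173.9455/416.8000
= 0.4173
= 41.73%

(Intermediate values are shown rounded; full precision is carried through to the final answer.)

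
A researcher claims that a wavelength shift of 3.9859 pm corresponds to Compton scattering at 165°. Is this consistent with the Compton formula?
No, inconsistent

Calculate the expected shift for θ = 165°:

Δλ_expected = λ_C(1 - cos(165°))
Δλ_expected = 2.4263 × (1 - cos(165°))
Δλ_expected = 2.4263 × 1.9659
Δλ_expected = 4.7699 pm

Given shift: 3.9859 pm
Expected shift: 4.7699 pm
Difference: 0.7840 pm

The values do not match. The given shift corresponds to θ ≈ 130.0°, not 165°.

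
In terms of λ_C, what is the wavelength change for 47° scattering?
0.3180 λ_C

The Compton shift formula is:
Δλ = λ_C(1 - cos θ)

Dividing both sides by λ_C:
Δλ/λ_C = 1 - cos θ

For θ = 47°:
Δλ/λ_C = 1 - cos(47°)
Δλ/λ_C = 1 - 0.6820
Δλ/λ_C = 0.3180

This means the shift is 0.3180 × λ_C = 0.7716 pm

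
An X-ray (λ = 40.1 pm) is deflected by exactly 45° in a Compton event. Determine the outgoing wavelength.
40.8106 pm

Using the Compton formula: λ' = λ + λ_C(1 − cos θ)

For θ = 45°, cos θ = √2/2 (exact) ≈ 0.7071, so:
1 − cos 45° = 1 − (√2/2) ≈ 0.2929

Δλ = λ_C × 0.2929 = 2.4263 × 0.2929 = 0.7106 pm

λ' = 40.1 + 0.7106 = 40.8106 pm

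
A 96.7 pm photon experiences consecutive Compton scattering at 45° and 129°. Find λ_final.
101.3639 pm

Apply Compton shift twice:

First scattering at θ₁ = 45°:
Δλ₁ = λ_C(1 - cos(45°))
Δλ₁ = 2.4263 × 0.2929
Δλ₁ = 0.7106 pm

After first scattering:
λ₁ = 96.7 + 0.7106 = 97.4106 pm

Second scattering at θ₂ = 129°:
Δλ₂ = λ_C(1 - cos(129°))
Δλ₂ = 2.4263 × 1.6293
Δλ₂ = 3.9532 pm

Final wavelength:
λ₂ = 97.4106 + 3.9532 = 101.3639 pm

Total shift: Δλ_total = 0.7106 + 3.9532 = 4.6639 pm

(Intermediate values are shown rounded; full precision is carried through to the final answer.)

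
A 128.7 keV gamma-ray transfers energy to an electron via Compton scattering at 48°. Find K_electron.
9.8999 keV

By energy conservation: K_e = E_initial - E_final

First find the scattered photon energy:
Initial wavelength: λ = hc/E = 9.6336 pm
Compton shift: Δλ = λ_C(1 - cos(48°)) = 0.8028 pm
Final wavelength: λ' = 9.6336 + 0.8028 = 10.4364 pm
Final photon energy: E' = hc/λ' = 118.8001 keV

Electron kinetic energy:
K_e = E - E' = 128.7000 - 118.8001 = 9.8999 keV

(Intermediate values are shown rounded; full precision is carried through to the final answer.)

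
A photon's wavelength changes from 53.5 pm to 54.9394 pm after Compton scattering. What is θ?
66.00°

First find the wavelength shift:
Δλ = λ' - λ = 54.9394 - 53.5 = 1.4394 pm

Using Δλ = λ_C(1 - cos θ), with λ_C = h/(m_e·c) ≈ 2.42631024 pm:
cos θ = 1 - Δλ/λ_C
cos θ = 1 - 1.4394/2.42631024
cos θ = 0.406754

θ = arccos(0.406754)
θ = 66.00°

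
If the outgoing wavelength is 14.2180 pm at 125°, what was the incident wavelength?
10.4000 pm

From λ' = λ + Δλ, we have λ = λ' - Δλ

First calculate the Compton shift:
Δλ = λ_C(1 - cos θ)
Δλ = 2.4263 × (1 - cos(125°))
Δλ = 2.4263 × 1.5736
Δλ = 3.8180 pm

Initial wavelength:
λ = λ' - Δλ
λ = 14.2180 - 3.8180
λ = 10.4000 pm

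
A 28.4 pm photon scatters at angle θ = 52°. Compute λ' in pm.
29.3325 pm

Using the Compton scattering formula:
λ' = λ + Δλ = λ + λ_C(1 - cos θ)

Given:
- Initial wavelength λ = 28.4 pm
- Scattering angle θ = 52°
- Compton wavelength λ_C ≈ 2.4263 pm

Calculate the shift:
Δλ = 2.4263 × (1 - cos(52°))
Δλ = 2.4263 × 0.3843
Δλ = 0.9325 pm

Final wavelength:
λ' = 28.4 + 0.9325 = 29.3325 pm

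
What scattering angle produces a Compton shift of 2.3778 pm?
88.85°

From the Compton formula Δλ = λ_C(1 - cos θ), we can solve for θ:

cos θ = 1 - Δλ/λ_C

Given:
- Δλ = 2.3778 pm
- λ_C = h/(m_e·c) ≈ 2.42631024 pm

cos θ = 1 - 2.3778/2.42631024
cos θ = 1 - 0.980007
cos θ = 0.019993

θ = arccos(0.019993)
θ = 88.85°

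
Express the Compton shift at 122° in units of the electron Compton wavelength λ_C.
1.5299 λ_C

The Compton shift formula is:
Δλ = λ_C(1 - cos θ)

Dividing both sides by λ_C:
Δλ/λ_C = 1 - cos θ

For θ = 122°:
Δλ/λ_C = 1 - cos(122°)
Δλ/λ_C = 1 - -0.5299
Δλ/λ_C = 1.5299

This means the shift is 1.5299 × λ_C = 3.7121 pm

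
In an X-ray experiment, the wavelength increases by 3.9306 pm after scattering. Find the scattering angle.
128.32°

From the Compton formula Δλ = λ_C(1 - cos θ), we can solve for θ:

cos θ = 1 - Δλ/λ_C

Given:
- Δλ = 3.9306 pm
- λ_C = h/(m_e·c) ≈ 2.42631024 pm

cos θ = 1 - 3.9306/2.42631024
cos θ = 1 - 1.619991
cos θ = -0.619991

θ = arccos(-0.619991)
θ = 128.32°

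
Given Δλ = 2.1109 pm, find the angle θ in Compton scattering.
82.53°

From the Compton formula Δλ = λ_C(1 - cos θ), we can solve for θ:

cos θ = 1 - Δλ/λ_C

Given:
- Δλ = 2.1109 pm
- λ_C = h/(m_e·c) ≈ 2.42631024 pm

cos θ = 1 - 2.1109/2.42631024
cos θ = 1 - 0.870004
cos θ = 0.129996

θ = arccos(0.129996)
θ = 82.53°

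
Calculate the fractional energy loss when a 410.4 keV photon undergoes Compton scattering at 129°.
0.5668 (or 56.68%)

Calculate initial and final photon energies:

Initial: E₀ = 410.4 keV → λ₀ = 3.0211 pm
Compton shift: Δλ = 3.9532 pm
Final wavelength: λ' = 6.9743 pm
Final energy: E' = 177.7731 keV

Fractional energy loss:
(E₀ - E')/E₀ = (410.4000 - 177.7731)/410.4000
= 232.6269/410.4000
= 0.5668
= 56.68%

(Intermediate values are shown rounded; full precision is carried through to the final answer.)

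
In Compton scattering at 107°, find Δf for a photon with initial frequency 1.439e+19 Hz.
1.883e+18 Hz (decrease)

Convert frequency to wavelength (c = 299792458 m/s):
λ₀ = c/f₀ = 299792458/1.439e+19 = 2.0833388e-11 m = 20.8334 pm

Calculate Compton shift:
Δλ = λ_C(1 - cos(107°)) = 3.1357 pm

Final wavelength:
λ' = λ₀ + Δλ = 20.8334 + 3.1357 = 23.9691 pm

Final frequency:
f' = c/λ' = 299792458/2.3969083e-11 = 1.2507465e+19 Hz

Frequency shift (decrease):
Δf = f₀ - f' = 1.439e+19 - 1.2507465e+19 = 1.883e+18 Hz

(Intermediate values are shown rounded; full precision is carried through to the final answer.)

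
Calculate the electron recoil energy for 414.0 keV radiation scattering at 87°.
179.8075 keV

By energy conservation: K_e = E_initial - E_final

First find the scattered photon energy:
Initial wavelength: λ = hc/E = 2.9948 pm
Compton shift: Δλ = λ_C(1 - cos(87°)) = 2.2993 pm
Final wavelength: λ' = 2.9948 + 2.2993 = 5.2941 pm
Final photon energy: E' = hc/λ' = 234.1925 keV

Electron kinetic energy:
K_e = E - E' = 414.0000 - 234.1925 = 179.8075 keV

(Intermediate values are shown rounded; full precision is carried through to the final answer.)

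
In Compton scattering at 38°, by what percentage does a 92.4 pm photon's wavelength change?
0.5567%

Calculate the Compton shift:
Δλ = λ_C(1 - cos(38°))
Δλ = 2.4263 × (1 - cos(38°))
Δλ = 2.4263 × 0.2120
Δλ = 0.5144 pm

Percentage change:
(Δλ/λ₀) × 100 = (0.5144/92.4) × 100
= 0.5567%

(Intermediate values are shown rounded; full precision is carried through to the final answer.)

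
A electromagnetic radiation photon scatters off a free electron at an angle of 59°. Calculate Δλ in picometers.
1.1767 pm

Using the Compton scattering formula:
Δλ = λ_C(1 - cos θ)

where λ_C = h/(m_e·c) ≈ 2.4263 pm is the Compton wavelength of an electron.

For θ = 59°:
cos(59°) = 0.5150
1 - cos(59°) = 0.4850

Δλ = 2.4263 × 0.4850
Δλ = 1.1767 pm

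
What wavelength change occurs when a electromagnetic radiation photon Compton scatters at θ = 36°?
0.4634 pm

Using the Compton scattering formula:
Δλ = λ_C(1 - cos θ)

where λ_C = h/(m_e·c) ≈ 2.4263 pm is the Compton wavelength of an electron.

For θ = 36°:
cos(36°) = 0.8090
1 - cos(36°) = 0.1910

Δλ = 2.4263 × 0.1910
Δλ = 0.4634 pm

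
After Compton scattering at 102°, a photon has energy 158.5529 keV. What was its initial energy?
253.5999 keV

Convert final energy to wavelength (hc ≈ 1239.842 keV·pm):
λ' = hc/E' = 1239.842 / 158.5529 = 7.8197 pm

Calculate the Compton shift:
Δλ = λ_C(1 - cos(102°))
Δλ = 2.4263 × (1 - cos(102°))
Δλ = 2.9308 pm

Initial wavelength:
λ = λ' - Δλ = 7.8197 - 2.9308 = 4.8890 pm

Initial energy:
E = hc/λ = 1239.842 / 4.8890 = 253.5999 keV

(Intermediate values are shown rounded; full precision is carried through to the final answer.)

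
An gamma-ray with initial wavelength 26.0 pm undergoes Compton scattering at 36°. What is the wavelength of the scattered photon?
26.4634 pm

Using the Compton scattering formula:
λ' = λ + Δλ = λ + λ_C(1 - cos θ)

Given:
- Initial wavelength λ = 26.0 pm
- Scattering angle θ = 36°
- Compton wavelength λ_C ≈ 2.4263 pm

Calculate the shift:
Δλ = 2.4263 × (1 - cos(36°))
Δλ = 2.4263 × 0.1910
Δλ = 0.4634 pm

Final wavelength:
λ' = 26.0 + 0.4634 = 26.4634 pm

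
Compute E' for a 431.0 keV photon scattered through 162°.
162.9113 keV

First convert energy to wavelength:
λ = hc/E, with hc ≈ 1239.842 keV·pm (i.e. 1239.842 eV·nm)

For E = 431.0 keV = 431000 eV:
λ = 1239.842 keV·pm / 431.0 keV
λ = 2.8767 pm

Calculate the Compton shift:
Δλ = λ_C(1 - cos(162°)) = 2.4263 × 1.9511
Δλ = 4.7339 pm

Final wavelength:
λ' = 2.8767 + 4.7339 = 7.6105 pm

Final energy:
E' = hc/λ' = 1239.842 / 7.6105 = 162.9113 keV

(Intermediate values are shown rounded; full precision is carried through to the final answer.)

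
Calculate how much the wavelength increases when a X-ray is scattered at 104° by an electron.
3.0133 pm

Using the Compton scattering formula:
Δλ = λ_C(1 - cos θ)

where λ_C = h/(m_e·c) ≈ 2.4263 pm is the Compton wavelength of an electron.

For θ = 104°:
cos(104°) = -0.2419
1 - cos(104°) = 1.2419

Δλ = 2.4263 × 1.2419
Δλ = 3.0133 pm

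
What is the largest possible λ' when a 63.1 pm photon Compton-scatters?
67.9526 pm (at θ = 180°)

The Compton shift is Δλ = λ_C(1 − cos θ).

Since cos θ ranges from −1 to 1, the factor (1 − cos θ) ranges from 0 to 2; the maximum shift occurs at θ = 180° (backscattering):
Δλ_max = 2λ_C = 2 × 2.4263 pm = 4.8526 pm

Maximum scattered wavelength:
λ'_max = λ₀ + Δλ_max = 63.1 + 4.8526 = 67.9526 pm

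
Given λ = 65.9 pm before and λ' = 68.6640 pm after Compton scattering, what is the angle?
98.00°

First find the wavelength shift:
Δλ = λ' - λ = 68.6640 - 65.9 = 2.7640 pm

Using Δλ = λ_C(1 - cos θ), with λ_C = h/(m_e·c) ≈ 2.42631024 pm:
cos θ = 1 - Δλ/λ_C
cos θ = 1 - 2.7640/2.42631024
cos θ = -0.139178

θ = arccos(-0.139178)
θ = 98.00°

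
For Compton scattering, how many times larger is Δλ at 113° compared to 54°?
113° produces the larger shift by a factor of 3.374

Calculate both shifts using Δλ = λ_C(1 - cos θ):

For θ₁ = 54°:
Δλ₁ = 2.4263 × (1 - cos(54°))
Δλ₁ = 2.4263 × 0.4122
Δλ₁ = 1.0002 pm

For θ₂ = 113°:
Δλ₂ = 2.4263 × (1 - cos(113°))
Δλ₂ = 2.4263 × 1.3907
Δλ₂ = 3.3743 pm

The 113° angle produces the larger shift.
Ratio: 3.3743/1.0002 = 3.374

(Intermediate values are shown rounded; full precision is carried through to the final answer.)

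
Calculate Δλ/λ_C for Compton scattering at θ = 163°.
1.9563 λ_C

The Compton shift formula is:
Δλ = λ_C(1 - cos θ)

Dividing both sides by λ_C:
Δλ/λ_C = 1 - cos θ

For θ = 163°:
Δλ/λ_C = 1 - cos(163°)
Δλ/λ_C = 1 - -0.9563
Δλ/λ_C = 1.9563

This means the shift is 1.9563 × λ_C = 4.7466 pm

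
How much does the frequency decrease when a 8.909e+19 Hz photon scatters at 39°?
1.233e+19 Hz (decrease)

Convert frequency to wavelength (c = 299792458 m/s):
λ₀ = c/f₀ = 299792458/8.909e+19 = 3.3650517e-12 m = 3.3651 pm

Calculate Compton shift:
Δλ = λ_C(1 - cos(39°)) = 0.5407 pm

Final wavelength:
λ' = λ₀ + Δλ = 3.3651 + 0.5407 = 3.9058 pm

Final frequency:
f' = c/λ' = 299792458/3.9057648e-12 = 7.6756404e+19 Hz

Frequency shift (decrease):
Δf = f₀ - f' = 8.909e+19 - 7.6756404e+19 = 1.233e+19 Hz

(Intermediate values are shown rounded; full precision is carried through to the final answer.)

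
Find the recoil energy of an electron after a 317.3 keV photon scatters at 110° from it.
144.2255 keV

By energy conservation: K_e = E_initial - E_final

First find the scattered photon energy:
Initial wavelength: λ = hc/E = 3.9075 pm
Compton shift: Δλ = λ_C(1 - cos(110°)) = 3.2562 pm
Final wavelength: λ' = 3.9075 + 3.2562 = 7.1636 pm
Final photon energy: E' = hc/λ' = 173.0745 keV

Electron kinetic energy:
K_e = E - E' = 317.3000 - 173.0745 = 144.2255 keV

(Intermediate values are shown rounded; full precision is carried through to the final answer.)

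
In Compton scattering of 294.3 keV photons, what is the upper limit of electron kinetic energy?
157.5347 keV

Maximum energy transfer occurs at θ = 180° (backscattering).

Initial photon: E₀ = 294.3 keV → λ₀ = 4.2129 pm

Maximum Compton shift (at 180°):
Δλ_max = 2λ_C = 2 × 2.4263 = 4.8526 pm

Final wavelength:
λ' = 4.2129 + 4.8526 = 9.0655 pm

Minimum photon energy (maximum energy to electron):
E'_min = hc/λ' = 136.7653 keV

Maximum electron kinetic energy:
K_max = E₀ - E'_min = 294.3000 - 136.7653 = 157.5347 keV

(Intermediate values are shown rounded; full precision is carried through to the final answer.)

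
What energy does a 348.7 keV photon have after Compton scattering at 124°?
168.9458 keV

First convert energy to wavelength:
λ = hc/E, with hc ≈ 1239.842 keV·pm (i.e. 1239.842 eV·nm)

For E = 348.7 keV = 348700 eV:
λ = 1239.842 keV·pm / 348.7 keV
λ = 3.5556 pm

Calculate the Compton shift:
Δλ = λ_C(1 - cos(124°)) = 2.4263 × 1.5592
Δλ = 3.7831 pm

Final wavelength:
λ' = 3.5556 + 3.7831 = 7.3387 pm

Final energy:
E' = hc/λ' = 1239.842 / 7.3387 = 168.9458 keV

(Intermediate values are shown rounded; full precision is carried through to the final answer.)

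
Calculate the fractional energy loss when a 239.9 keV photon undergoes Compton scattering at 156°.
0.4732 (or 47.32%)

Calculate initial and final photon energies:

Initial: E₀ = 239.9 keV → λ₀ = 5.1682 pm
Compton shift: Δλ = 4.6429 pm
Final wavelength: λ' = 9.8110 pm
Final energy: E' = 126.3724 keV

Fractional energy loss:
(E₀ - E')/E₀ = (239.9000 - 126.3724)/239.9000
= 113.5276/239.9000
= 0.4732
= 47.32%

(Intermediate values are shown rounded; full precision is carried through to the final answer.)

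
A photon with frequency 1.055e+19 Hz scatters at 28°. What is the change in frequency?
1.044e+17 Hz (decrease)

Convert frequency to wavelength (c = 299792458 m/s):
λ₀ = c/f₀ = 299792458/1.055e+19 = 2.8416347e-11 m = 28.4163 pm

Calculate Compton shift:
Δλ = λ_C(1 - cos(28°)) = 0.2840 pm

Final wavelength:
λ' = λ₀ + Δλ = 28.4163 + 0.2840 = 28.7004 pm

Final frequency:
f' = c/λ' = 299792458/2.8700352e-11 = 1.0445602e+19 Hz

Frequency shift (decrease):
Δf = f₀ - f' = 1.055e+19 - 1.0445602e+19 = 1.044e+17 Hz

(Intermediate values are shown rounded; full precision is carried through to the final answer.)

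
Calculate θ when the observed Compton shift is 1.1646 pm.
58.67°

From the Compton formula Δλ = λ_C(1 - cos θ), we can solve for θ:

cos θ = 1 - Δλ/λ_C

Given:
- Δλ = 1.1646 pm
- λ_C = h/(m_e·c) ≈ 2.42631024 pm

cos θ = 1 - 1.1646/2.42631024
cos θ = 1 - 0.479988
cos θ = 0.520012

θ = arccos(0.520012)
θ = 58.67°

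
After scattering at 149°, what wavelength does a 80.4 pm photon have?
84.9061 pm

Using the Compton scattering formula:
λ' = λ + Δλ = λ + λ_C(1 - cos θ)

Given:
- Initial wavelength λ = 80.4 pm
- Scattering angle θ = 149°
- Compton wavelength λ_C ≈ 2.4263 pm

Calculate the shift:
Δλ = 2.4263 × (1 - cos(149°))
Δλ = 2.4263 × 1.8572
Δλ = 4.5061 pm

Final wavelength:
λ' = 80.4 + 4.5061 = 84.9061 pm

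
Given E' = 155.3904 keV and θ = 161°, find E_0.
380.5003 keV

Convert final energy to wavelength (hc ≈ 1239.842 keV·pm):
λ' = hc/E' = 1239.842 / 155.3904 = 7.9789 pm

Calculate the Compton shift:
Δλ = λ_C(1 - cos(161°))
Δλ = 2.4263 × (1 - cos(161°))
Δλ = 4.7204 pm

Initial wavelength:
λ = λ' - Δλ = 7.9789 - 4.7204 = 3.2585 pm

Initial energy:
E = hc/λ = 1239.842 / 3.2585 = 380.5003 keV

(Intermediate values are shown rounded; full precision is carried through to the final answer.)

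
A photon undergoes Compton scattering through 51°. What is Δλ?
0.8994 pm

Using the Compton scattering formula:
Δλ = λ_C(1 - cos θ)

where λ_C = h/(m_e·c) ≈ 2.4263 pm is the Compton wavelength of an electron.

For θ = 51°:
cos(51°) = 0.6293
1 - cos(51°) = 0.3707

Δλ = 2.4263 × 0.3707
Δλ = 0.8994 pm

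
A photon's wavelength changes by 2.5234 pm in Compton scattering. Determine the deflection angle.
92.29°

From the Compton formula Δλ = λ_C(1 - cos θ), we can solve for θ:

cos θ = 1 - Δλ/λ_C

Given:
- Δλ = 2.5234 pm
- λ_C = h/(m_e·c) ≈ 2.42631024 pm

cos θ = 1 - 2.5234/2.42631024
cos θ = 1 - 1.040015
cos θ = -0.040015

θ = arccos(-0.040015)
θ = 92.29°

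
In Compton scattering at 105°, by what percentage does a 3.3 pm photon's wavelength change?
92.5541%

Calculate the Compton shift:
Δλ = λ_C(1 - cos(105°))
Δλ = 2.4263 × (1 - cos(105°))
Δλ = 2.4263 × 1.2588
Δλ = 3.0543 pm

Percentage change:
(Δλ/λ₀) × 100 = (3.0543/3.3) × 100
= 92.5541%

(Intermediate values are shown rounded; full precision is carried through to the final answer.)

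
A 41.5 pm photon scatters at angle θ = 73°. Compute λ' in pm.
43.2169 pm

Using the Compton scattering formula:
λ' = λ + Δλ = λ + λ_C(1 - cos θ)

Given:
- Initial wavelength λ = 41.5 pm
- Scattering angle θ = 73°
- Compton wavelength λ_C ≈ 2.4263 pm

Calculate the shift:
Δλ = 2.4263 × (1 - cos(73°))
Δλ = 2.4263 × 0.7076
Δλ = 1.7169 pm

Final wavelength:
λ' = 41.5 + 1.7169 = 43.2169 pm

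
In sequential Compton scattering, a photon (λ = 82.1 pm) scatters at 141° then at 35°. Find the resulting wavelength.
86.8507 pm

Apply Compton shift twice:

First scattering at θ₁ = 141°:
Δλ₁ = λ_C(1 - cos(141°))
Δλ₁ = 2.4263 × 1.7771
Δλ₁ = 4.3119 pm

After first scattering:
λ₁ = 82.1 + 4.3119 = 86.4119 pm

Second scattering at θ₂ = 35°:
Δλ₂ = λ_C(1 - cos(35°))
Δλ₂ = 2.4263 × 0.1808
Δλ₂ = 0.4388 pm

Final wavelength:
λ₂ = 86.4119 + 0.4388 = 86.8507 pm

Total shift: Δλ_total = 4.3119 + 0.4388 = 4.7507 pm

(Intermediate values are shown rounded; full precision is carried through to the final answer.)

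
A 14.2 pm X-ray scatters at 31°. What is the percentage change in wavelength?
2.4405%

Calculate the Compton shift:
Δλ = λ_C(1 - cos(31°))
Δλ = 2.4263 × (1 - cos(31°))
Δλ = 2.4263 × 0.1428
Δλ = 0.3466 pm

Percentage change:
(Δλ/λ₀) × 100 = (0.3466/14.2) × 100
= 2.4405%

(Intermediate values are shown rounded; full precision is carried through to the final answer.)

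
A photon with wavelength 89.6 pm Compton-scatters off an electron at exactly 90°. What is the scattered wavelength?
92.0263 pm

Using the Compton formula: λ' = λ + λ_C(1 − cos θ)

For θ = 90°, cos θ = 0 (exact) = 0.0000, so:
1 − cos 90° = 1 − (0) = 1.0000

Δλ = λ_C × 1.0000 = 2.4263 × 1.0000 = 2.4263 pm

λ' = 89.6 + 2.4263 = 92.0263 pm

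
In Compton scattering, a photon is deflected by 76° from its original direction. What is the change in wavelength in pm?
1.8393 pm

Using the Compton scattering formula:
Δλ = λ_C(1 - cos θ)

where λ_C = h/(m_e·c) ≈ 2.4263 pm is the Compton wavelength of an electron.

For θ = 76°:
cos(76°) = 0.2419
1 - cos(76°) = 0.7581

Δλ = 2.4263 × 0.7581
Δλ = 1.8393 pm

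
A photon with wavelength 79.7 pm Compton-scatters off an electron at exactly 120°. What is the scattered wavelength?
83.3395 pm

Using the Compton formula: λ' = λ + λ_C(1 − cos θ)

For θ = 120°, cos θ = -1/2 (exact) = -0.5000, so:
1 − cos 120° = 1 − (-1/2) = 1.5000

Δλ = λ_C × 1.5000 = 2.4263 × 1.5000 = 3.6395 pm

λ' = 79.7 + 3.6395 = 83.3395 pm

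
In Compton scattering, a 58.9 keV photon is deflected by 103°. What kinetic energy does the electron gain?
7.2874 keV

By energy conservation: K_e = E_initial - E_final

First find the scattered photon energy:
Initial wavelength: λ = hc/E = 21.0499 pm
Compton shift: Δλ = λ_C(1 - cos(103°)) = 2.9721 pm
Final wavelength: λ' = 21.0499 + 2.9721 = 24.0221 pm
Final photon energy: E' = hc/λ' = 51.6126 keV

Electron kinetic energy:
K_e = E - E' = 58.9000 - 51.6126 = 7.2874 keV

(Intermediate values are shown rounded; full precision is carried through to the final answer.)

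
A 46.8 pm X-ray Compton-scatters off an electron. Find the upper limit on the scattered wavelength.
51.6526 pm (at θ = 180°)

The Compton shift is Δλ = λ_C(1 − cos θ).

Since cos θ ranges from −1 to 1, the factor (1 − cos θ) ranges from 0 to 2; the maximum shift occurs at θ = 180° (backscattering):
Δλ_max = 2λ_C = 2 × 2.4263 pm = 4.8526 pm

Maximum scattered wavelength:
λ'_max = λ₀ + Δλ_max = 46.8 + 4.8526 = 51.6526 pm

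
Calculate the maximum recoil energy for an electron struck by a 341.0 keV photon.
194.9390 keV

Maximum energy transfer occurs at θ = 180° (backscattering).

Initial photon: E₀ = 341.0 keV → λ₀ = 3.6359 pm

Maximum Compton shift (at 180°):
Δλ_max = 2λ_C = 2 × 2.4263 = 4.8526 pm

Final wavelength:
λ' = 3.6359 + 4.8526 = 8.4885 pm

Minimum photon energy (maximum energy to electron):
E'_min = hc/λ' = 146.0610 keV

Maximum electron kinetic energy:
K_max = E₀ - E'_min = 341.0000 - 146.0610 = 194.9390 keV

(Intermediate values are shown rounded; full precision is carried through to the final answer.)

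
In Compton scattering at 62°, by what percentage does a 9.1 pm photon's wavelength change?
14.1453%

Calculate the Compton shift:
Δλ = λ_C(1 - cos(62°))
Δλ = 2.4263 × (1 - cos(62°))
Δλ = 2.4263 × 0.5305
Δλ = 1.2872 pm

Percentage change:
(Δλ/λ₀) × 100 = (1.2872/9.1) × 100
= 14.1453%

(Intermediate values are shown rounded; full precision is carried through to the final answer.)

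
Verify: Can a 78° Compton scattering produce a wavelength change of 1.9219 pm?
Yes, consistent

Calculate the expected shift for θ = 78°:

Δλ_expected = λ_C(1 - cos(78°))
Δλ_expected = 2.4263 × (1 - cos(78°))
Δλ_expected = 2.4263 × 0.7921
Δλ_expected = 1.9219 pm

Given shift: 1.9219 pm
Expected shift: 1.9219 pm
Difference: 0.0000 pm

The values match. This is consistent with Compton scattering at the stated angle.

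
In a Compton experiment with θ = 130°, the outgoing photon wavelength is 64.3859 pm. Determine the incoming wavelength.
60.4000 pm

From λ' = λ + Δλ, we have λ = λ' - Δλ

First calculate the Compton shift:
Δλ = λ_C(1 - cos θ)
Δλ = 2.4263 × (1 - cos(130°))
Δλ = 2.4263 × 1.6428
Δλ = 3.9859 pm

Initial wavelength:
λ = λ' - Δλ
λ = 64.3859 - 3.9859
λ = 60.4000 pm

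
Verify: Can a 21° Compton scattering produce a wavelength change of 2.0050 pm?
No, inconsistent

Calculate the expected shift for θ = 21°:

Δλ_expected = λ_C(1 - cos(21°))
Δλ_expected = 2.4263 × (1 - cos(21°))
Δλ_expected = 2.4263 × 0.0664
Δλ_expected = 0.1612 pm

Given shift: 2.0050 pm
Expected shift: 0.1612 pm
Difference: 1.8438 pm

The values do not match. The given shift corresponds to θ ≈ 80.0°, not 21°.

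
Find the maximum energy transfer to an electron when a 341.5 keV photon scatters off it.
195.3473 keV

Maximum energy transfer occurs at θ = 180° (backscattering).

Initial photon: E₀ = 341.5 keV → λ₀ = 3.6306 pm

Maximum Compton shift (at 180°):
Δλ_max = 2λ_C = 2 × 2.4263 = 4.8526 pm

Final wavelength:
λ' = 3.6306 + 4.8526 = 8.4832 pm

Minimum photon energy (maximum energy to electron):
E'_min = hc/λ' = 146.1527 keV

Maximum electron kinetic energy:
K_max = E₀ - E'_min = 341.5000 - 146.1527 = 195.3473 keV

(Intermediate values are shown rounded; full precision is carried through to the final answer.)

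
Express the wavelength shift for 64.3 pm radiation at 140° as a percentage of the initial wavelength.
6.6640%

Calculate the Compton shift:
Δλ = λ_C(1 - cos(140°))
Δλ = 2.4263 × (1 - cos(140°))
Δλ = 2.4263 × 1.7660
Δλ = 4.2850 pm

Percentage change:
(Δλ/λ₀) × 100 = (4.2850/64.3) × 100
= 6.6640%

(Intermediate values are shown rounded; full precision is carried through to the final answer.)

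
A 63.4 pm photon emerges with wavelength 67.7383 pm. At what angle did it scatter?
142.00°

First find the wavelength shift:
Δλ = λ' - λ = 67.7383 - 63.4 = 4.3383 pm

Using Δλ = λ_C(1 - cos θ), with λ_C = h/(m_e·c) ≈ 2.42631024 pm:
cos θ = 1 - Δλ/λ_C
cos θ = 1 - 4.3383/2.42631024
cos θ = -0.788024

θ = arccos(-0.788024)
θ = 142.00°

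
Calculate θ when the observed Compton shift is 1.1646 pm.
58.67°

From the Compton formula Δλ = λ_C(1 - cos θ), we can solve for θ:

cos θ = 1 - Δλ/λ_C

Given:
- Δλ = 1.1646 pm
- λ_C = h/(m_e·c) ≈ 2.42631024 pm

cos θ = 1 - 1.1646/2.42631024
cos θ = 1 - 0.479988
cos θ = 0.520012

θ = arccos(0.520012)
θ = 58.67°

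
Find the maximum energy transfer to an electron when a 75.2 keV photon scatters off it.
17.1002 keV

Maximum energy transfer occurs at θ = 180° (backscattering).

Initial photon: E₀ = 75.2 keV → λ₀ = 16.4873 pm

Maximum Compton shift (at 180°):
Δλ_max = 2λ_C = 2 × 2.4263 = 4.8526 pm

Final wavelength:
λ' = 16.4873 + 4.8526 = 21.3399 pm

Minimum photon energy (maximum energy to electron):
E'_min = hc/λ' = 58.0998 keV

Maximum electron kinetic energy:
K_max = E₀ - E'_min = 75.2000 - 58.0998 = 17.1002 keV

(Intermediate values are shown rounded; full precision is carried through to the final answer.)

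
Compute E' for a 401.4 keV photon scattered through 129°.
176.0631 keV

First convert energy to wavelength:
λ = hc/E, with hc ≈ 1239.842 keV·pm (i.e. 1239.842 eV·nm)

For E = 401.4 keV = 401400 eV:
λ = 1239.842 keV·pm / 401.4 keV
λ = 3.0888 pm

Calculate the Compton shift:
Δλ = λ_C(1 - cos(129°)) = 2.4263 × 1.6293
Δλ = 3.9532 pm

Final wavelength:
λ' = 3.0888 + 3.9532 = 7.0420 pm

Final energy:
E' = hc/λ' = 1239.842 / 7.0420 = 176.0631 keV

(Intermediate values are shown rounded; full precision is carried through to the final answer.)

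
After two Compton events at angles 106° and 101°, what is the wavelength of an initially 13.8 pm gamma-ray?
19.7844 pm

Apply Compton shift twice:

First scattering at θ₁ = 106°:
Δλ₁ = λ_C(1 - cos(106°))
Δλ₁ = 2.4263 × 1.2756
Δλ₁ = 3.0951 pm

After first scattering:
λ₁ = 13.8 + 3.0951 = 16.8951 pm

Second scattering at θ₂ = 101°:
Δλ₂ = λ_C(1 - cos(101°))
Δλ₂ = 2.4263 × 1.1908
Δλ₂ = 2.8893 pm

Final wavelength:
λ₂ = 16.8951 + 2.8893 = 19.7844 pm

Total shift: Δλ_total = 3.0951 + 2.8893 = 5.9844 pm

(Intermediate values are shown rounded; full precision is carried through to the final answer.)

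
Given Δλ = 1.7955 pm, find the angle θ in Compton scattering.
74.93°

From the Compton formula Δλ = λ_C(1 - cos θ), we can solve for θ:

cos θ = 1 - Δλ/λ_C

Given:
- Δλ = 1.7955 pm
- λ_C = h/(m_e·c) ≈ 2.42631024 pm

cos θ = 1 - 1.7955/2.42631024
cos θ = 1 - 0.740013
cos θ = 0.259987

θ = arccos(0.259987)
θ = 74.93°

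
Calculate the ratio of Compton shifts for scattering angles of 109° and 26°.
109° produces the larger shift by a factor of 13.098

Calculate both shifts using Δλ = λ_C(1 - cos θ):

For θ₁ = 26°:
Δλ₁ = 2.4263 × (1 - cos(26°))
Δλ₁ = 2.4263 × 0.1012
Δλ₁ = 0.2456 pm

For θ₂ = 109°:
Δλ₂ = 2.4263 × (1 - cos(109°))
Δλ₂ = 2.4263 × 1.3256
Δλ₂ = 3.2162 pm

The 109° angle produces the larger shift.
Ratio: 3.2162/0.2456 = 13.098

(Intermediate values are shown rounded; full precision is carried through to the final answer.)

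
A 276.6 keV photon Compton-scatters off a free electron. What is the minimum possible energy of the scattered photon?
132.8157 keV (at θ = 180°)

The scattered photon has minimum energy when its wavelength is maximum, i.e., when the Compton shift Δλ = λ_C(1 − cos θ) is maximum. This occurs at θ = 180° (backscattering), giving Δλ_max = 2λ_C = 4.8526 pm.

Initial wavelength: λ₀ = hc/E₀ = 4.4824 pm
Maximum final wavelength: λ'_max = λ₀ + 2λ_C = 4.4824 + 4.8526 = 9.3351 pm
Minimum final energy: E'_min = hc/λ'_max = 132.8157 keV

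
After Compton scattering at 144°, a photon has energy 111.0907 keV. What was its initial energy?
183.1000 keV

Convert final energy to wavelength (hc ≈ 1239.842 keV·pm):
λ' = hc/E' = 1239.842 / 111.0907 = 11.1606 pm

Calculate the Compton shift:
Δλ = λ_C(1 - cos(144°))
Δλ = 2.4263 × (1 - cos(144°))
Δλ = 4.3892 pm

Initial wavelength:
λ = λ' - Δλ = 11.1606 - 4.3892 = 6.7714 pm

Initial energy:
E = hc/λ = 1239.842 / 6.7714 = 183.1000 keV

(Intermediate values are shown rounded; full precision is carried through to the final answer.)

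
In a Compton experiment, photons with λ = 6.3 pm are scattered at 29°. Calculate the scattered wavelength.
6.6042 pm

Using the Compton scattering formula:
λ' = λ + Δλ = λ + λ_C(1 - cos θ)

Given:
- Initial wavelength λ = 6.3 pm
- Scattering angle θ = 29°
- Compton wavelength λ_C ≈ 2.4263 pm

Calculate the shift:
Δλ = 2.4263 × (1 - cos(29°))
Δλ = 2.4263 × 0.1254
Δλ = 0.3042 pm

Final wavelength:
λ' = 6.3 + 0.3042 = 6.6042 pm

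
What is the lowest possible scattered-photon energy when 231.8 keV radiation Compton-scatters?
121.5367 keV (at θ = 180°)

The scattered photon has minimum energy when its wavelength is maximum, i.e., when the Compton shift Δλ = λ_C(1 − cos θ) is maximum. This occurs at θ = 180° (backscattering), giving Δλ_max = 2λ_C = 4.8526 pm.

Initial wavelength: λ₀ = hc/E₀ = 5.3488 pm
Maximum final wavelength: λ'_max = λ₀ + 2λ_C = 5.3488 + 4.8526 = 10.2014 pm
Minimum final energy: E'_min = hc/λ'_max = 121.5367 keV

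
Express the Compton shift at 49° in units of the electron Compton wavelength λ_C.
0.3439 λ_C

The Compton shift formula is:
Δλ = λ_C(1 - cos θ)

Dividing both sides by λ_C:
Δλ/λ_C = 1 - cos θ

For θ = 49°:
Δλ/λ_C = 1 - cos(49°)
Δλ/λ_C = 1 - 0.6561
Δλ/λ_C = 0.3439

This means the shift is 0.3439 × λ_C = 0.8345 pm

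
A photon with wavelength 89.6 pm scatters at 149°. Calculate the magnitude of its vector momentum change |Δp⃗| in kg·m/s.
1.3912e-23 kg·m/s

Photon momentum magnitude is p = h/λ.

Initial momentum:
p₀ = h/λ = 6.6261e-34/8.9600e-11 = 7.3952e-24 kg·m/s

After scattering:
λ' = λ + Δλ = 89.6 + 4.5061 = 94.1061 pm
p' = h/λ' = 6.6261e-34/9.4106e-11 = 7.0411e-24 kg·m/s

Momentum is a vector; the scattered photon's direction makes angle θ = 149° with the incident direction. The magnitude of the vector change Δp⃗ = p⃗₀ − p⃗' is found from the law of cosines:
|Δp⃗|² = p₀² + p'² − 2p₀p'cos θ
|Δp⃗|² = (7.3952e-24)² + (7.0411e-24)² − 2·7.3952e-24·7.0411e-24·cos(149°)
|Δp⃗| = 1.3912e-23 kg·m/s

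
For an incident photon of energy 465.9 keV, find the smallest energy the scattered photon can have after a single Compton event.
165.0087 keV (at θ = 180°)

The scattered photon has minimum energy when its wavelength is maximum, i.e., when the Compton shift Δλ = λ_C(1 − cos θ) is maximum. This occurs at θ = 180° (backscattering), giving Δλ_max = 2λ_C = 4.8526 pm.

Initial wavelength: λ₀ = hc/E₀ = 2.6612 pm
Maximum final wavelength: λ'_max = λ₀ + 2λ_C = 2.6612 + 4.8526 = 7.5138 pm
Minimum final energy: E'_min = hc/λ'_max = 165.0087 keV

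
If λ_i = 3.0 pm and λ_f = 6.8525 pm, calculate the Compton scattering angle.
126.00°

First find the wavelength shift:
Δλ = λ' - λ = 6.8525 - 3.0 = 3.8525 pm

Using Δλ = λ_C(1 - cos θ), with λ_C = h/(m_e·c) ≈ 2.42631024 pm:
cos θ = 1 - Δλ/λ_C
cos θ = 1 - 3.8525/2.42631024
cos θ = -0.587802

θ = arccos(-0.587802)
θ = 126.00°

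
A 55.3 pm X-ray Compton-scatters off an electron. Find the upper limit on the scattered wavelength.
60.1526 pm (at θ = 180°)

The Compton shift is Δλ = λ_C(1 − cos θ).

Since cos θ ranges from −1 to 1, the factor (1 − cos θ) ranges from 0 to 2; the maximum shift occurs at θ = 180° (backscattering):
Δλ_max = 2λ_C = 2 × 2.4263 pm = 4.8526 pm

Maximum scattered wavelength:
λ'_max = λ₀ + Δλ_max = 55.3 + 4.8526 = 60.1526 pm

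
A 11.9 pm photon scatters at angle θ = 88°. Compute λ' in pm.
14.2416 pm

Using the Compton scattering formula:
λ' = λ + Δλ = λ + λ_C(1 - cos θ)

Given:
- Initial wavelength λ = 11.9 pm
- Scattering angle θ = 88°
- Compton wavelength λ_C ≈ 2.4263 pm

Calculate the shift:
Δλ = 2.4263 × (1 - cos(88°))
Δλ = 2.4263 × 0.9651
Δλ = 2.3416 pm

Final wavelength:
λ' = 11.9 + 2.3416 = 14.2416 pm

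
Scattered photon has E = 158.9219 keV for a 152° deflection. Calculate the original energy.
383.4999 keV

Convert final energy to wavelength (hc ≈ 1239.842 keV·pm):
λ' = hc/E' = 1239.842 / 158.9219 = 7.8016 pm

Calculate the Compton shift:
Δλ = λ_C(1 - cos(152°))
Δλ = 2.4263 × (1 - cos(152°))
Δλ = 4.5686 pm

Initial wavelength:
λ = λ' - Δλ = 7.8016 - 4.5686 = 3.2330 pm

Initial energy:
E = hc/λ = 1239.842 / 3.2330 = 383.4999 keV

(Intermediate values are shown rounded; full precision is carried through to the final answer.)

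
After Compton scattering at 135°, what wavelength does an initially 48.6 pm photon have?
52.7420 pm

Using the Compton formula: λ' = λ + λ_C(1 − cos θ)

For θ = 135°, cos θ = -√2/2 (exact) ≈ -0.7071, so:
1 − cos 135° = 1 − (-√2/2) ≈ 1.7071

Δλ = λ_C × 1.7071 = 2.4263 × 1.7071 = 4.1420 pm

λ' = 48.6 + 4.1420 = 52.7420 pm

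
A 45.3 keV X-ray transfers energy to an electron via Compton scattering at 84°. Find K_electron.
3.3316 keV

By energy conservation: K_e = E_initial - E_final

First find the scattered photon energy:
Initial wavelength: λ = hc/E = 27.3696 pm
Compton shift: Δλ = λ_C(1 - cos(84°)) = 2.1727 pm
Final wavelength: λ' = 27.3696 + 2.1727 = 29.5423 pm
Final photon energy: E' = hc/λ' = 41.9684 keV

Electron kinetic energy:
K_e = E - E' = 45.3000 - 41.9684 = 3.3316 keV

(Intermediate values are shown rounded; full precision is carried through to the final answer.)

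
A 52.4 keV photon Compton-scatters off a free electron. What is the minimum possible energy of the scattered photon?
43.4823 keV (at θ = 180°)

The scattered photon has minimum energy when its wavelength is maximum, i.e., when the Compton shift Δλ = λ_C(1 − cos θ) is maximum. This occurs at θ = 180° (backscattering), giving Δλ_max = 2λ_C = 4.8526 pm.

Initial wavelength: λ₀ = hc/E₀ = 23.6611 pm
Maximum final wavelength: λ'_max = λ₀ + 2λ_C = 23.6611 + 4.8526 = 28.5137 pm
Minimum final energy: E'_min = hc/λ'_max = 43.4823 keV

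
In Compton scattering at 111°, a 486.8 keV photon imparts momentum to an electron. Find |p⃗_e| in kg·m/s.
3.1889e-22 kg·m/s

The electron is initially at rest, so by conservation of momentum:
p⃗_e = p⃗₀ − p⃗'  (incident photon momentum minus scattered photon momentum)

Photon momentum magnitudes (p = h/λ = E/c):
λ₀ = hc/E₀ = 2.5469 pm → p₀ = h/λ₀ = 2.6016e-22 kg·m/s
Δλ = λ_C(1 − cos 111°) = 3.2958 pm
λ' = 5.8427 pm → p' = h/λ' = 1.1341e-22 kg·m/s

The scattered photon makes angle θ = 111° with the incident direction, so by the law of cosines:
|p⃗_e|² = p₀² + p'² − 2p₀p'cos θ
|p⃗_e|² = (2.6016e-22)² + (1.1341e-22)² − 2·2.6016e-22·1.1341e-22·cos(111°)
|p⃗_e| = 3.1889e-22 kg·m/s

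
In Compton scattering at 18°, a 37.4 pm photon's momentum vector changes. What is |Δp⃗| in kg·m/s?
5.5345e-24 kg·m/s

Photon momentum magnitude is p = h/λ.

Initial momentum:
p₀ = h/λ = 6.6261e-34/3.7400e-11 = 1.7717e-23 kg·m/s

After scattering:
λ' = λ + Δλ = 37.4 + 0.1188 = 37.5188 pm
p' = h/λ' = 6.6261e-34/3.7519e-11 = 1.7661e-23 kg·m/s

Momentum is a vector; the scattered photon's direction makes angle θ = 18° with the incident direction. The magnitude of the vector change Δp⃗ = p⃗₀ − p⃗' is found from the law of cosines:
|Δp⃗|² = p₀² + p'² − 2p₀p'cos θ
|Δp⃗|² = (1.7717e-23)² + (1.7661e-23)² − 2·1.7717e-23·1.7661e-23·cos(18°)
|Δp⃗| = 5.5345e-24 kg·m/s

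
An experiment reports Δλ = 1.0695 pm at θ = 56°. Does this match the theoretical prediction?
Yes, consistent

Calculate the expected shift for θ = 56°:

Δλ_expected = λ_C(1 - cos(56°))
Δλ_expected = 2.4263 × (1 - cos(56°))
Δλ_expected = 2.4263 × 0.4408
Δλ_expected = 1.0695 pm

Given shift: 1.0695 pm
Expected shift: 1.0695 pm
Difference: 0.0000 pm

The values match. This is consistent with Compton scattering at the stated angle.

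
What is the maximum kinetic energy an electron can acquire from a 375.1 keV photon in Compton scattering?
223.1210 keV

Maximum energy transfer occurs at θ = 180° (backscattering).

Initial photon: E₀ = 375.1 keV → λ₀ = 3.3054 pm

Maximum Compton shift (at 180°):
Δλ_max = 2λ_C = 2 × 2.4263 = 4.8526 pm

Final wavelength:
λ' = 3.3054 + 4.8526 = 8.1580 pm

Minimum photon energy (maximum energy to electron):
E'_min = hc/λ' = 151.9790 keV

Maximum electron kinetic energy:
K_max = E₀ - E'_min = 375.1000 - 151.9790 = 223.1210 keV

(Intermediate values are shown rounded; full precision is carried through to the final answer.)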